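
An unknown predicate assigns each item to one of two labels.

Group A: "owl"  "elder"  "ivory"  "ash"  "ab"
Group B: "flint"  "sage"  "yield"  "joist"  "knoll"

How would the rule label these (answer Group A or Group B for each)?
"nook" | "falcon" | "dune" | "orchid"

Group B, Group B, Group B, Group A

The classifier is using: starts with a vowel.
"nook": starts with 'n', does not satisfy this → Group B. "falcon": starts with 'f', does not satisfy this → Group B. "dune": starts with 'd', does not satisfy this → Group B. "orchid": starts with 'o', passes → Group A.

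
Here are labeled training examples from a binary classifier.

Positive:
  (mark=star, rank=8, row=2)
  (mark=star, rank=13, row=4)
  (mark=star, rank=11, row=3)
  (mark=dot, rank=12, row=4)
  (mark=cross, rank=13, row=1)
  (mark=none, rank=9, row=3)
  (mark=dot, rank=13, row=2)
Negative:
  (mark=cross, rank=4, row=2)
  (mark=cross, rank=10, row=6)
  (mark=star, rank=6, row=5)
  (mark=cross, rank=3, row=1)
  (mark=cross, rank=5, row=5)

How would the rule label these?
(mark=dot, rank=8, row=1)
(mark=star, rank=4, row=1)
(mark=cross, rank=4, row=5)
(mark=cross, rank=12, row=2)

Positive, Negative, Negative, Positive

The common property of the 'Positive' items is: row ≤ 4 AND rank ≥ 5. No 'Negative' item has it.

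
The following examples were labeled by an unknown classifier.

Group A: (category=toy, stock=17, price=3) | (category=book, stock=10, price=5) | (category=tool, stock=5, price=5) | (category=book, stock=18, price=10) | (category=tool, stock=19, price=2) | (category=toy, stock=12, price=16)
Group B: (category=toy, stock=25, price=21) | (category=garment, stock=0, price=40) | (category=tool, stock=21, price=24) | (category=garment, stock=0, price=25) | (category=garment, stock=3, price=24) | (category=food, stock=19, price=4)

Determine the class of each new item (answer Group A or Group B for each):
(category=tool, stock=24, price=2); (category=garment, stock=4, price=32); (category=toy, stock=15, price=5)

The classifier is using: price ≠ 4 AND price ≤ 16.
(category=tool, stock=24, price=2) → price = 2 → Group A. (category=garment, stock=4, price=32) → price = 32 → Group B. (category=toy, stock=15, price=5) → price = 5 → Group A.

Group A, Group B, Group A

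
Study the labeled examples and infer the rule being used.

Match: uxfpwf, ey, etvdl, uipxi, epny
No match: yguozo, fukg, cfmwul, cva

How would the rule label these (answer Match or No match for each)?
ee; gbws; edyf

Rule: starts with a vowel. This holds for each 'Match' example and fails for each 'No match' one.
ee — starts with 'e', hence Match. gbws — starts with 'g', hence No match. edyf — starts with 'e', hence Match.

Match, No match, Match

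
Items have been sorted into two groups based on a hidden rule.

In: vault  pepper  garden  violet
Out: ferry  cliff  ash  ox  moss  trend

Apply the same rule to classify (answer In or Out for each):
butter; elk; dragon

The rule appears to be: has ≥ 2 vowels.

In, Out, In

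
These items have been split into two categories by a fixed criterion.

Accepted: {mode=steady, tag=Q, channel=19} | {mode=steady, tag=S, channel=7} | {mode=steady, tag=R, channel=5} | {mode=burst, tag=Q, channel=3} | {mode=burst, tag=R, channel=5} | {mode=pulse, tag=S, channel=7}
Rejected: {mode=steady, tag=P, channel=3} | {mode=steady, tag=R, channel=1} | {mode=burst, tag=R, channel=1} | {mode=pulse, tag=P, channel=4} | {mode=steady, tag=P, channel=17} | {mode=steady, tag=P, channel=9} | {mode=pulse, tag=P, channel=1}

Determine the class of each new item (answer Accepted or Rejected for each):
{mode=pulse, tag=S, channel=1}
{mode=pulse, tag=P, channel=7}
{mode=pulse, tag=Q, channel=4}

The distinguishing property — tag is not P AND channel ≥ 3 — holds for all the 'Accepted' cases and none of the 'Rejected' cases.
{mode=pulse, tag=S, channel=1} — tag is S, channel = 1, hence Rejected. {mode=pulse, tag=P, channel=7} — tag is P, channel = 7, hence Rejected. {mode=pulse, tag=Q, channel=4} — tag is Q, channel = 4, hence Accepted.

Rejected, Rejected, Accepted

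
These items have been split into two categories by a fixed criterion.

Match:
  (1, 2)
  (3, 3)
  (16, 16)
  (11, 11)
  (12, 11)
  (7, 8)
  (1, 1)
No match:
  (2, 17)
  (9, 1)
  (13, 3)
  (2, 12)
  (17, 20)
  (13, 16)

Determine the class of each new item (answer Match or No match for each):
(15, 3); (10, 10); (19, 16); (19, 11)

No match, Match, No match, No match

One predicate separates the groups cleanly: |first − second| ≤ 1.
(15, 3): |15−3| = 12, doesn't qualify → No match.
(10, 10): |10−10| = 0, qualifies → Match.
(19, 16): |19−16| = 3, doesn't qualify → No match.
(19, 11): |19−11| = 8, doesn't qualify → No match.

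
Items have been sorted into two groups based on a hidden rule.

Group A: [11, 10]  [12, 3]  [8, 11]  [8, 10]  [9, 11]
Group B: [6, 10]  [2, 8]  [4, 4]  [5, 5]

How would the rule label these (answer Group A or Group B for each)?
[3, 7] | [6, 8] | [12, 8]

Group B, Group B, Group A

All 'Group A' examples share one property — first ≥ 8 — and every 'Group B' example lacks it.
[3, 7]: first 3, doesn't qualify → Group B.
[6, 8]: first 6, doesn't qualify → Group B.
[12, 8]: first 12, qualifies → Group A.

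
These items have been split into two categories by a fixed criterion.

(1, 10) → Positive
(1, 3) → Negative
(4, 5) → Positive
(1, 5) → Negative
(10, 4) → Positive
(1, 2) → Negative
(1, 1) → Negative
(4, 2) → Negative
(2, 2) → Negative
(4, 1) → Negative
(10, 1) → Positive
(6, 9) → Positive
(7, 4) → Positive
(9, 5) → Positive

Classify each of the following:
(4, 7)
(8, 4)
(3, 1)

A rule that fits every label: sum ≥ 9 — true of each 'Positive' example, false of each 'Negative' one.

Positive, Positive, Negative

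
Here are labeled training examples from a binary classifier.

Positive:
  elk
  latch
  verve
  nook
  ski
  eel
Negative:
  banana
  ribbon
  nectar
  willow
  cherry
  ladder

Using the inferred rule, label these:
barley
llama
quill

Negative, Positive, Positive

A rule that fits every label: length ≤ 5 — true of each 'Positive' example, false of each 'Negative' one.
Negative: barley, since length 6. Positive: llama, since length 5. Positive: quill, since length 5.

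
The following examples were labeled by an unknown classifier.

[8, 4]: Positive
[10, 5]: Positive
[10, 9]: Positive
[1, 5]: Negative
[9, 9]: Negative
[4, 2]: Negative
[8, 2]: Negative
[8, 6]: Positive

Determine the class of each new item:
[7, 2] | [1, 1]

Negative, Negative

'Positive' ⟺ sum ≥ 12 AND first is even.
[7, 2]: 7+2 = 9, first 7 — doesn't match, so Negative. [1, 1]: 1+1 = 2, first 1 — doesn't match, so Negative.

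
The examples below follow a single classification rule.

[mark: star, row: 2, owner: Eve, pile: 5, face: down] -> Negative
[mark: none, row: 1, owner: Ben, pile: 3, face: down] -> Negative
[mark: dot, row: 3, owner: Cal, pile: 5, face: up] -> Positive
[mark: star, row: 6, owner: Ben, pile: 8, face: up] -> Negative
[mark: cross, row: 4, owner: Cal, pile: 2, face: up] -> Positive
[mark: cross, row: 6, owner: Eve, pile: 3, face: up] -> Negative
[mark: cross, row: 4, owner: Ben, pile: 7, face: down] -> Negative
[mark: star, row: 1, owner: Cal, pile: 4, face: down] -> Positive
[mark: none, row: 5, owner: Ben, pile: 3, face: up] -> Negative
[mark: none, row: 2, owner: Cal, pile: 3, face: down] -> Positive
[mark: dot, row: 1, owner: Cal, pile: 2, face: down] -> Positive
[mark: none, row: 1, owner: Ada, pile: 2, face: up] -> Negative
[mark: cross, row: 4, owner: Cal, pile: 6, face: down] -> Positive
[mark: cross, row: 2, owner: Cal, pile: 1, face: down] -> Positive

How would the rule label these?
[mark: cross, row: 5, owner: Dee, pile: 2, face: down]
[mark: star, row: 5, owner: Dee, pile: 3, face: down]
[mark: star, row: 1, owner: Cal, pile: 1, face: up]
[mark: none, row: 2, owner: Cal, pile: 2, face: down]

Negative, Negative, Positive, Positive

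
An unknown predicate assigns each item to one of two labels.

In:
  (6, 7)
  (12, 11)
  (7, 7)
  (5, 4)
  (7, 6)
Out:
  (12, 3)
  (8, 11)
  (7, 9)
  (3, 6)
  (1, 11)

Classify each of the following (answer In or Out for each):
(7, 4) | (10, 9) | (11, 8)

The pattern is that an item is 'In' exactly when: |first − second| ≤ 1.

Out, In, Out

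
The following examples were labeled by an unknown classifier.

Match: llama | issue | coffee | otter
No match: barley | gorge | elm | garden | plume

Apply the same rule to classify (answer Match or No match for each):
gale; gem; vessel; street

A rule that fits every label: has a double letter — true of each 'Match' example, false of each 'No match' one.
gale — no doubled letter, hence No match.
gem — no doubled letter, hence No match.
vessel — 'ss' doubled, hence Match.
street — 'ee' doubled, hence Match.

No match, No match, Match, Match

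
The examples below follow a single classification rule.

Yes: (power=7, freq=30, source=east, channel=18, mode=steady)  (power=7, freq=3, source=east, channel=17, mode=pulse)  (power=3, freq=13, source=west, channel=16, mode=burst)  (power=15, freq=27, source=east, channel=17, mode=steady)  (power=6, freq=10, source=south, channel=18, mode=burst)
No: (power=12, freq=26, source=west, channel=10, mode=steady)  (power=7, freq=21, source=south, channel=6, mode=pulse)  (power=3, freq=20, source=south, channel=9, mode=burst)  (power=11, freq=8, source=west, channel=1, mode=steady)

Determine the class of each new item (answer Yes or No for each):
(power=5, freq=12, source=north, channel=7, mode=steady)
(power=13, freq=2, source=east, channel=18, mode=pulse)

No, Yes

All 'Yes' examples share one property — channel ≥ 16 — and every 'No' example lacks it.
No: (power=5, freq=12, source=north, channel=7, mode=steady), since channel = 7.
Yes: (power=13, freq=2, source=east, channel=18, mode=pulse), since channel = 18.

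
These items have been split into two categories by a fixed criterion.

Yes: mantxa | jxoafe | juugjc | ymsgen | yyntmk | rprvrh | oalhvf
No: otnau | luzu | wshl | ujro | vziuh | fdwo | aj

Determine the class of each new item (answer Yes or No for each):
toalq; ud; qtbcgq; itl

No, No, Yes, No

The distinguishing property — length 6 — holds for all the 'Yes' cases and none of the 'No' cases.
toalq → length 5 → No.
ud → length 2 → No.
qtbcgq → length 6 → Yes.
itl → length 3 → No.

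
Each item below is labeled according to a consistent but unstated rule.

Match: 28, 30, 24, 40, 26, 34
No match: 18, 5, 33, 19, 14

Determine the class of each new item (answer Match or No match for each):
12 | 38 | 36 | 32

All 'Match' examples share one property — even AND at least 19 — and every 'No match' example lacks it.
12 → 12 is even, 12 < 19 → No match.
38 → 38 is even, 38 ≥ 19 → Match.
36 → 36 is even, 36 ≥ 19 → Match.
32 → 32 is even, 32 ≥ 19 → Match.

No match, Match, Match, Match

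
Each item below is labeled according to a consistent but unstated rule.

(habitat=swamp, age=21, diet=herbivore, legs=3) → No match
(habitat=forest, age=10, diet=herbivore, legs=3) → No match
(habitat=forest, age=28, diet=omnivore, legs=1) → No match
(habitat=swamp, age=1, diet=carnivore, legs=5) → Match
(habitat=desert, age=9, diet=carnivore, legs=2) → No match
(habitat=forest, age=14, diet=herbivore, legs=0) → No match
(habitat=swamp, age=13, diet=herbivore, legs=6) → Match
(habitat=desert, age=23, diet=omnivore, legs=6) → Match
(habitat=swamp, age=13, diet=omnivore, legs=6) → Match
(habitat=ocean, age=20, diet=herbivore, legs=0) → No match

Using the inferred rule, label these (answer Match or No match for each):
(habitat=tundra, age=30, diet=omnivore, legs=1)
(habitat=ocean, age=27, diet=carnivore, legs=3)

The distinguishing property — legs ≥ 5 — holds for all the 'Match' cases and none of the 'No match' cases.
(habitat=tundra, age=30, diet=omnivore, legs=1): legs = 1 — fails the rule, so No match.
(habitat=ocean, age=27, diet=carnivore, legs=3): legs = 3 — fails the rule, so No match.

No match, No match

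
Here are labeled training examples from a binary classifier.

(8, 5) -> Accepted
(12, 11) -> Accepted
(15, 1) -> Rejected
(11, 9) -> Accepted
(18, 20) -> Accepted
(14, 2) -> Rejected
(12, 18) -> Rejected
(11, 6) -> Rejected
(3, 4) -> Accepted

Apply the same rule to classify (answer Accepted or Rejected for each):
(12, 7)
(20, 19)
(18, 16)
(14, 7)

Rejected, Accepted, Accepted, Rejected

The simplest hypothesis consistent with all the labels is: |first − second| ≤ 3.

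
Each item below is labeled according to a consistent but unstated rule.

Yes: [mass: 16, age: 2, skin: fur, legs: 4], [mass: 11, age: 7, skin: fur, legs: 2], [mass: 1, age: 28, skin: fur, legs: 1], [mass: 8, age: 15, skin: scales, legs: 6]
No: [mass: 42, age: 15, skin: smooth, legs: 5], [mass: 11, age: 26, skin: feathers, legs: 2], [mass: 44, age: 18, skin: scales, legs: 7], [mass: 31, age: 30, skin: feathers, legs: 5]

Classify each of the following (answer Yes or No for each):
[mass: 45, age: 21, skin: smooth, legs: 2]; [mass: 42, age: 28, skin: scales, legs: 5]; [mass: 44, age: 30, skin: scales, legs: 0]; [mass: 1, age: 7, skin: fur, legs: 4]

No, No, No, Yes

The simplest hypothesis consistent with all the labels is: skin is fur OR legs = 6.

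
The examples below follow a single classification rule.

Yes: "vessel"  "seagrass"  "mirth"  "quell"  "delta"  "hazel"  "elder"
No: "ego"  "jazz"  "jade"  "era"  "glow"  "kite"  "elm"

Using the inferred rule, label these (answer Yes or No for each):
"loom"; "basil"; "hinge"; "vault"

No, Yes, Yes, Yes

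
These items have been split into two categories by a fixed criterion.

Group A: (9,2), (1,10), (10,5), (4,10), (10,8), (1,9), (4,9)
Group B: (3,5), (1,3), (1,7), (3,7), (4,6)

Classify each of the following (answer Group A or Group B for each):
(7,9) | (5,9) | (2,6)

Group A, Group A, Group B

One predicate separates the groups cleanly: max ≥ 8.
(7,9) — max 9, hence Group A. (5,9) — max 9, hence Group A. (2,6) — max 6, hence Group B.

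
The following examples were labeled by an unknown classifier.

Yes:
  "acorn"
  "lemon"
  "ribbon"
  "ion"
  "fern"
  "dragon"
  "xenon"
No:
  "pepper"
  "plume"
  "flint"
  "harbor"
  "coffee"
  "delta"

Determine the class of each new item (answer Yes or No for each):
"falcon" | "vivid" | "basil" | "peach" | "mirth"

A rule that fits every label: ends with 'n' — true of each 'Yes' example, false of each 'No' one.

Yes, No, No, No, No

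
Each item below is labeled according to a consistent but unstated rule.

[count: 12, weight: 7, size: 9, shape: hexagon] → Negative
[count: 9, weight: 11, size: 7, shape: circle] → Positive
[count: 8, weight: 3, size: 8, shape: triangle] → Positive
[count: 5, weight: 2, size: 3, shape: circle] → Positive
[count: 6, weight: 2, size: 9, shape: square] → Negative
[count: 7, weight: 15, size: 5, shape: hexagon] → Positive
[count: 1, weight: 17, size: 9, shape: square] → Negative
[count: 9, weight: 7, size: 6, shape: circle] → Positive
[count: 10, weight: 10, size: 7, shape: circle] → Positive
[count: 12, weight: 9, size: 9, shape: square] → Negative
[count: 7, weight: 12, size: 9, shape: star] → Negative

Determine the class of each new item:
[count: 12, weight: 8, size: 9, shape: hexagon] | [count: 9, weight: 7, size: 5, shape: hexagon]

The classifier is using: size ≤ 8.
[count: 12, weight: 8, size: 9, shape: hexagon]: size = 9 — lacks this property, so Negative.
[count: 9, weight: 7, size: 5, shape: hexagon]: size = 5 — matches, so Positive.

Negative, Positive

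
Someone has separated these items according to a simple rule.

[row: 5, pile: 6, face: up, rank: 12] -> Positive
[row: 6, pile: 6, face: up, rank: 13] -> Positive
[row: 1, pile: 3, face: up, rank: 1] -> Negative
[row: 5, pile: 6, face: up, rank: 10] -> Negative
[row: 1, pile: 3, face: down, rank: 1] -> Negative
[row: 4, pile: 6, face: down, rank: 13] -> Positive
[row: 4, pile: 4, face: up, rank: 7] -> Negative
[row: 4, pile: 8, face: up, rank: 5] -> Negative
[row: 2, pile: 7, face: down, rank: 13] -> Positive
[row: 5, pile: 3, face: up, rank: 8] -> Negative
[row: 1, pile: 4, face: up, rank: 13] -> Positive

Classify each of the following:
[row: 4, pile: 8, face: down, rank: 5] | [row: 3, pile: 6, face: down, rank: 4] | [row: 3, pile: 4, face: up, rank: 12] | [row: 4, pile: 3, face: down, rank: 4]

The distinguishing property — rank ≥ 12 — holds for all the 'Positive' cases and none of the 'Negative' cases.
[row: 4, pile: 8, face: down, rank: 5] → rank = 5 → Negative. [row: 3, pile: 6, face: down, rank: 4] → rank = 4 → Negative. [row: 3, pile: 4, face: up, rank: 12] → rank = 12 → Positive. [row: 4, pile: 3, face: down, rank: 4] → rank = 4 → Negative.

Negative, Negative, Positive, Negative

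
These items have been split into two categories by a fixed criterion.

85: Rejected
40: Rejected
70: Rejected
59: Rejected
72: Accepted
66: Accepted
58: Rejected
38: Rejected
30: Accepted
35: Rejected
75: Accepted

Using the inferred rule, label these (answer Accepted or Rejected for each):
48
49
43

'Accepted' ⟺ multiple of 3.

Accepted, Rejected, Rejected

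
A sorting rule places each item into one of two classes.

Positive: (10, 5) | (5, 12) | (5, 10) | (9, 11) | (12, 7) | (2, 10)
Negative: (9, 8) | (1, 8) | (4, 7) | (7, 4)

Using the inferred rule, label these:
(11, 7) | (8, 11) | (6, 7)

Positive, Positive, Negative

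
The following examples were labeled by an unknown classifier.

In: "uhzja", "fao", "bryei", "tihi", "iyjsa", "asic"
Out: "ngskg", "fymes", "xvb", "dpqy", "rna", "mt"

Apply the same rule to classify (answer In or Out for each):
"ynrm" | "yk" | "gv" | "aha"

Out, Out, Out, In

Rule: has ≥ 2 vowels. This holds for each 'In' example and fails for each 'Out' one.
Out: "ynrm", since 0 vowels.
Out: "yk", since 0 vowels.
Out: "gv", since 0 vowels.
In: "aha", since 2 vowels.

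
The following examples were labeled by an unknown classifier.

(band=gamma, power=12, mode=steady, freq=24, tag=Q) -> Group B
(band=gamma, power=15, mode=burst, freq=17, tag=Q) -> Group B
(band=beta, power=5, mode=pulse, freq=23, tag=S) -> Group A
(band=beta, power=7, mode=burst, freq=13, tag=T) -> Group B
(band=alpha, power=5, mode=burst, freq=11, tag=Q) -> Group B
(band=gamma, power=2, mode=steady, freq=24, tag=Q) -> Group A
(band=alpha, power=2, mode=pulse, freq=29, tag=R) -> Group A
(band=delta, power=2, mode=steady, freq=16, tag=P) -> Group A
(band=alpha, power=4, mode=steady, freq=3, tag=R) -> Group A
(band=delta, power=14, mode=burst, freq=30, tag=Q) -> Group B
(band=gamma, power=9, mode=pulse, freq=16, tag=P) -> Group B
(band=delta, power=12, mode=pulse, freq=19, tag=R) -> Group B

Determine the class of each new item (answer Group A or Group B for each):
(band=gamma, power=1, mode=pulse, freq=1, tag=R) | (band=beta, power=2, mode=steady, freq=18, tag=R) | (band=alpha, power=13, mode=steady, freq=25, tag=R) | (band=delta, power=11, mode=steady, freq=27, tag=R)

The classifier is using: tag is S OR power ≤ 4.
(band=gamma, power=1, mode=pulse, freq=1, tag=R): Group A (tag is R, power = 1). (band=beta, power=2, mode=steady, freq=18, tag=R): Group A (tag is R, power = 2). (band=alpha, power=13, mode=steady, freq=25, tag=R): Group B (tag is R, power = 13). (band=delta, power=11, mode=steady, freq=27, tag=R): Group B (tag is R, power = 11).

Group A, Group A, Group B, Group B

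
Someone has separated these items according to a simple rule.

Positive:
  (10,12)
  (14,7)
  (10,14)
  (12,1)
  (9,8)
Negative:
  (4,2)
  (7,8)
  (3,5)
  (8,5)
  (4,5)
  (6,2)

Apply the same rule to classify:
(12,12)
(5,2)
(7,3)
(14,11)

All 'Positive' examples share one property — first ≥ 9 — and every 'Negative' example lacks it.
(12,12): first 12, satisfies this → Positive.
(5,2): first 5, fails the rule → Negative.
(7,3): first 7, fails the rule → Negative.
(14,11): first 14, satisfies this → Positive.

Positive, Negative, Negative, Positive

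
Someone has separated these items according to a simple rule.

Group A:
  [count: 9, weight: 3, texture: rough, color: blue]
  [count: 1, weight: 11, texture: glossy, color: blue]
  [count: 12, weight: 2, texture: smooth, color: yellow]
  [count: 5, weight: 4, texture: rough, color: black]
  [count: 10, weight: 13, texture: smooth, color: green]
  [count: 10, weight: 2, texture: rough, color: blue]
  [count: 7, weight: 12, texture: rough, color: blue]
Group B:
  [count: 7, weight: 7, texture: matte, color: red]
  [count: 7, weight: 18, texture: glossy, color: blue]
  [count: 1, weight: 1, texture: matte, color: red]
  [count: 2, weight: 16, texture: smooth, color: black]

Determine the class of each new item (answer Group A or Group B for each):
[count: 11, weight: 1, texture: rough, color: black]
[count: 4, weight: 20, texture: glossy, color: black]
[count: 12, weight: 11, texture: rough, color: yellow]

The rule appears to be: color is not red AND weight ≤ 13.
[count: 11, weight: 1, texture: rough, color: black] — color is black, weight = 1, hence Group A. [count: 4, weight: 20, texture: glossy, color: black] — color is black, weight = 20, hence Group B. [count: 12, weight: 11, texture: rough, color: yellow] — color is yellow, weight = 11, hence Group A.

Group A, Group B, Group A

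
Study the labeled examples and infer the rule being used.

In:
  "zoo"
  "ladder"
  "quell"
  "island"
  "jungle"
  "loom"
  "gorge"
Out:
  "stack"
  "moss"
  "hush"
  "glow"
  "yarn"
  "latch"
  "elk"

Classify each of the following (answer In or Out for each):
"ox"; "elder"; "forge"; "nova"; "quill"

Out, In, In, In, In

The pattern is that an item is 'In' exactly when: has ≥ 2 vowels.
"ox": 1 vowel, doesn't qualify → Out. "elder": 2 vowels, meets the rule → In. "forge": 2 vowels, meets the rule → In. "nova": 2 vowels, meets the rule → In. "quill": 2 vowels, meets the rule → In.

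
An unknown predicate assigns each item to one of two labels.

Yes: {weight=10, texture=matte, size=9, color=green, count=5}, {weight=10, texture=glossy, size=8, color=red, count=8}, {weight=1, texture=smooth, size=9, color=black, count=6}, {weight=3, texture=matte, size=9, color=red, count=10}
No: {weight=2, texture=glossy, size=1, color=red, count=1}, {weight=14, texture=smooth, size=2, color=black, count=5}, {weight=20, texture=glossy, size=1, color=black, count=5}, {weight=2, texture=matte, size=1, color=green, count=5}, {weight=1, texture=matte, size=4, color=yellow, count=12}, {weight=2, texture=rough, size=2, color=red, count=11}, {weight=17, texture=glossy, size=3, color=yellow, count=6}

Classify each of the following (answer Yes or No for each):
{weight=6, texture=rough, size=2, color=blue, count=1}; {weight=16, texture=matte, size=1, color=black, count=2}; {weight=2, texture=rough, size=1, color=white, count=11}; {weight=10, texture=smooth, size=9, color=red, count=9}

'Yes' ⟺ size ≥ 8.

No, No, No, Yes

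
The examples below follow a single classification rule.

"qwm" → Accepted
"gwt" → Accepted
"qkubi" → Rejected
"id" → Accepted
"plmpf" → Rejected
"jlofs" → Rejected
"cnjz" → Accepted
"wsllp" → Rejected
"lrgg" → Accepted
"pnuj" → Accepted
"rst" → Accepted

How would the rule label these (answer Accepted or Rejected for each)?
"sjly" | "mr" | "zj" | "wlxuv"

Accepted, Accepted, Accepted, Rejected

The common property of the 'Accepted' items is: length ≤ 4. No 'Rejected' item has it.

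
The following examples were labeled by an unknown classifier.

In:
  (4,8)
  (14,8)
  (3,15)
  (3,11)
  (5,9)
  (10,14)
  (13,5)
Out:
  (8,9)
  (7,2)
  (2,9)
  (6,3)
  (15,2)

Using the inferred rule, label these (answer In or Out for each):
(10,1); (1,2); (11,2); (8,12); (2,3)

Out, Out, Out, In, Out

Checking candidate rules against both groups, what survives is: sum is even.
(10,1) → 10+1 = 11 → Out.
(1,2) → 1+2 = 3 → Out.
(11,2) → 11+2 = 13 → Out.
(8,12) → 8+12 = 20 → In.
(2,3) → 2+3 = 5 → Out.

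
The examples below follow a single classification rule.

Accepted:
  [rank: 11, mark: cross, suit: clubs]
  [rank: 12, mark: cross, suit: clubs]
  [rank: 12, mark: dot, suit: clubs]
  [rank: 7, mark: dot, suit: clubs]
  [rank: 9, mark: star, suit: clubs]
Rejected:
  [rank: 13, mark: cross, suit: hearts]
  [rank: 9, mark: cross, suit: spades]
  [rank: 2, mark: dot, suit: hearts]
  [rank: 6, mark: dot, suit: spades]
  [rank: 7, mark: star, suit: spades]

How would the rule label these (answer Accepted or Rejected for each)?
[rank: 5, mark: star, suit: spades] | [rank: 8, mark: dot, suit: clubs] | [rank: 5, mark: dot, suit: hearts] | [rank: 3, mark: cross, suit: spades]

Rejected, Accepted, Rejected, Rejected

Rule: suit is clubs. This holds for each 'Accepted' example and fails for each 'Rejected' one.
[rank: 5, mark: star, suit: spades] — suit is spades, hence Rejected.
[rank: 8, mark: dot, suit: clubs] — suit is clubs, hence Accepted.
[rank: 5, mark: dot, suit: hearts] — suit is hearts, hence Rejected.
[rank: 3, mark: cross, suit: spades] — suit is spades, hence Rejected.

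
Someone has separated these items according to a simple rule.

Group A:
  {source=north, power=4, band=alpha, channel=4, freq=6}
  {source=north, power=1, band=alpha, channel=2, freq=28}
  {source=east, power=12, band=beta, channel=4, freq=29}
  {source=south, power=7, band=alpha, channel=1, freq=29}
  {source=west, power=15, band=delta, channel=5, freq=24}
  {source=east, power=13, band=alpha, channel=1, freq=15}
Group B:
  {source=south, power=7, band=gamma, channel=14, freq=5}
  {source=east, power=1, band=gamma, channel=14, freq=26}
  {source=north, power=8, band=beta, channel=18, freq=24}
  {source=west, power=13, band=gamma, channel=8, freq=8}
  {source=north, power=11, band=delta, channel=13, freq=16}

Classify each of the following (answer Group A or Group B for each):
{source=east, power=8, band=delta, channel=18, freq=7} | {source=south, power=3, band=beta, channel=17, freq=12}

Group B, Group B

A rule that fits every label: channel ≤ 5 — true of each 'Group A' example, false of each 'Group B' one.
{source=east, power=8, band=delta, channel=18, freq=7}: Group B (channel = 18). {source=south, power=3, band=beta, channel=17, freq=12}: Group B (channel = 17).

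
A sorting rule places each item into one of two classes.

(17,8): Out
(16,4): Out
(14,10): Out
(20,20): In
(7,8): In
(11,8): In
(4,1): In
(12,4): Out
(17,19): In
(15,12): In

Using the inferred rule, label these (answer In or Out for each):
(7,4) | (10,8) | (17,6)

In, In, Out

The distinguishing property — |first − second| ≤ 3 — holds for all the 'In' cases and none of the 'Out' cases.
(7,4): |7−4| = 3, qualifies → In. (10,8): |10−8| = 2, qualifies → In. (17,6): |17−6| = 11, does not pass → Out.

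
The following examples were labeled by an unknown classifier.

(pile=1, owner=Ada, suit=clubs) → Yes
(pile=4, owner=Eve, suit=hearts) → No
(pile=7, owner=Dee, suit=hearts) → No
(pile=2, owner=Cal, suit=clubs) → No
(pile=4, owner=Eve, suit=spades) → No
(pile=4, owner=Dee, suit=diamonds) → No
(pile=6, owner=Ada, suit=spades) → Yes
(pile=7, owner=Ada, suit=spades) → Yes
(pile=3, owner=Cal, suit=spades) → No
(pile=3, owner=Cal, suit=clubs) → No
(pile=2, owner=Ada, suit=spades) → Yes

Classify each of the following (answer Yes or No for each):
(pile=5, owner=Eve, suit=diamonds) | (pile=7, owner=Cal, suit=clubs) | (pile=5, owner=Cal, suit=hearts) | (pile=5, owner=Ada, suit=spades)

No, No, No, Yes

The rule appears to be: owner is Ada.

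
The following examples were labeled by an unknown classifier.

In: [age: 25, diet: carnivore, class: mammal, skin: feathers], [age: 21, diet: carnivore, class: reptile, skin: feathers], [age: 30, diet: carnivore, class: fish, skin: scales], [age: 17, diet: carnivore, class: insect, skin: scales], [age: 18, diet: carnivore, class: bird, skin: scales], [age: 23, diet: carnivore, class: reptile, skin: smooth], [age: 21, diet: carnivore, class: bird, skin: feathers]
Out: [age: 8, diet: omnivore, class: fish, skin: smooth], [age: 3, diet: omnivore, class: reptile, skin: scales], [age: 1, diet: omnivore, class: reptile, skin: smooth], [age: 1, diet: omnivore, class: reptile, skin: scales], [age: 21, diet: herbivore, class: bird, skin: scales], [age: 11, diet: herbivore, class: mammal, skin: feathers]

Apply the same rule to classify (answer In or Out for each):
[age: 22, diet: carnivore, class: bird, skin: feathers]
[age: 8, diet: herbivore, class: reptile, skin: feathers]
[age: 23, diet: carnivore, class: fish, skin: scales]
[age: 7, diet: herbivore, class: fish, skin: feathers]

In, Out, In, Out

A rule that fits every label: diet is carnivore — true of each 'In' example, false of each 'Out' one.
[age: 22, diet: carnivore, class: bird, skin: feathers]: In (diet is carnivore).
[age: 8, diet: herbivore, class: reptile, skin: feathers]: Out (diet is herbivore).
[age: 23, diet: carnivore, class: fish, skin: scales]: In (diet is carnivore).
[age: 7, diet: herbivore, class: fish, skin: feathers]: Out (diet is herbivore).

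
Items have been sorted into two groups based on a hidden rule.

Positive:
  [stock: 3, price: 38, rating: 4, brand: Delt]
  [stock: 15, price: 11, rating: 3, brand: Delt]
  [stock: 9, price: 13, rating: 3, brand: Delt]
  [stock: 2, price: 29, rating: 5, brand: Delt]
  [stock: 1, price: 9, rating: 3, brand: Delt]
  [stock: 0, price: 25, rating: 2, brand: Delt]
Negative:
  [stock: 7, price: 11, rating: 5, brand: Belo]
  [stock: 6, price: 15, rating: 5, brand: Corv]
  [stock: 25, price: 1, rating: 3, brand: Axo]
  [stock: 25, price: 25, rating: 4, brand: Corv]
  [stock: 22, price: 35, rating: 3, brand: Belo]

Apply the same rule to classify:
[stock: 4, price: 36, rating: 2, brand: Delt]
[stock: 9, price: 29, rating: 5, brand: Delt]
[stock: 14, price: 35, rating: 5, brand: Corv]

Positive, Positive, Negative

The distinguishing property — brand is Delt — holds for all the 'Positive' cases and none of the 'Negative' cases.
[stock: 4, price: 36, rating: 2, brand: Delt]: brand is Delt, satisfies this → Positive.
[stock: 9, price: 29, rating: 5, brand: Delt]: brand is Delt, satisfies this → Positive.
[stock: 14, price: 35, rating: 5, brand: Corv]: brand is Corv, fails this test → Negative.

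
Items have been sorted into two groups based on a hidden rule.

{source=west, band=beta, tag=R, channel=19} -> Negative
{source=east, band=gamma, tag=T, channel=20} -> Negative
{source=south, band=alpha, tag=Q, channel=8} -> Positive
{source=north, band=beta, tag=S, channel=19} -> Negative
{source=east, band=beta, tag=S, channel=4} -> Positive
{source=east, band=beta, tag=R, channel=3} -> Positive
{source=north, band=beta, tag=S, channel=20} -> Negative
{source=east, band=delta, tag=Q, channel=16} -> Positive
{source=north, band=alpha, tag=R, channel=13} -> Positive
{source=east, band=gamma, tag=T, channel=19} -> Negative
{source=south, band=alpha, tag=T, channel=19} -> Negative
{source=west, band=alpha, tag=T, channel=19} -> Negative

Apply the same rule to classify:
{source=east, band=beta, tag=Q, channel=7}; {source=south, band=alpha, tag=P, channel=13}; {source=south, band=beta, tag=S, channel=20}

Positive, Positive, Negative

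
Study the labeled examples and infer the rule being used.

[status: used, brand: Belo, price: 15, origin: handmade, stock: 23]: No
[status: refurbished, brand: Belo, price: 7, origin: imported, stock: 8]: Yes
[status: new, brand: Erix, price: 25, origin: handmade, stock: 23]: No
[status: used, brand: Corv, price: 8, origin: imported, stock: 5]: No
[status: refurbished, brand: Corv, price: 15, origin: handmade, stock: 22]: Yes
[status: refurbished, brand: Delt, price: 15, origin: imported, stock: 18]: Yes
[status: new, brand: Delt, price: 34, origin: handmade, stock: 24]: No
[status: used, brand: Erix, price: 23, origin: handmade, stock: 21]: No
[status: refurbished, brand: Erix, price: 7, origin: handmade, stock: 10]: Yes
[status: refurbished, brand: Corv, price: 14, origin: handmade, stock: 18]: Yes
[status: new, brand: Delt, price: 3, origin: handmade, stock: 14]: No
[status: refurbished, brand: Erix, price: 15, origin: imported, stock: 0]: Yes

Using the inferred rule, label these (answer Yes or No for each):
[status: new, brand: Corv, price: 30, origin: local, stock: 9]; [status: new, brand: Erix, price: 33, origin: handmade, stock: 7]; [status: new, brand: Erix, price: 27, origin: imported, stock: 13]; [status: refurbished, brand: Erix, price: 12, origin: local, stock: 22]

The classifier is using: status is refurbished.
[status: new, brand: Corv, price: 30, origin: local, stock: 9]: status is new — fails this test, so No.
[status: new, brand: Erix, price: 33, origin: handmade, stock: 7]: status is new — fails this test, so No.
[status: new, brand: Erix, price: 27, origin: imported, stock: 13]: status is new — fails this test, so No.
[status: refurbished, brand: Erix, price: 12, origin: local, stock: 22]: status is refurbished — passes, so Yes.

No, No, No, Yes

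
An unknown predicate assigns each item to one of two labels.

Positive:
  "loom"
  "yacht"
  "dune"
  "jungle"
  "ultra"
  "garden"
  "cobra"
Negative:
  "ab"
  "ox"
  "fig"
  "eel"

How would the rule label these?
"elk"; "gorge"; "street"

The simplest hypothesis consistent with all the labels is: length ≥ 4.

Negative, Positive, Positive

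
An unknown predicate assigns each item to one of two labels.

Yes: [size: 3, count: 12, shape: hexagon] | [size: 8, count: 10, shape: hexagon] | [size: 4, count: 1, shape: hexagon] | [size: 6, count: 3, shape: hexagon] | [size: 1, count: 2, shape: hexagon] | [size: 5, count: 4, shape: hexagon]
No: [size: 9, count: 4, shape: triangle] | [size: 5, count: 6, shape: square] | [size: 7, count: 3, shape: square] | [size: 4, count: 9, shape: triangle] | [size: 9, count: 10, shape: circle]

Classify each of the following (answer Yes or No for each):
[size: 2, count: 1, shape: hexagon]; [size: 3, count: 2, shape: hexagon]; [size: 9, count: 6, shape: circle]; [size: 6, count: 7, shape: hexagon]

Yes, Yes, No, Yes

'Yes' ⟺ shape is hexagon.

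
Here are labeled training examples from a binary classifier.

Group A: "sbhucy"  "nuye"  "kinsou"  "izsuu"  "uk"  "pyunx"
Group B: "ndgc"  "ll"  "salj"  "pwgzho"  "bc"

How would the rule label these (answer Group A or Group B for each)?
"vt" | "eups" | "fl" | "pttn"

Group B, Group A, Group B, Group B

The simplest hypothesis consistent with all the labels is: contains 'u'.
"vt": no 'u', doesn't qualify → Group B. "eups": has 'u', satisfies this → Group A. "fl": no 'u', doesn't qualify → Group B. "pttn": no 'u', doesn't qualify → Group B.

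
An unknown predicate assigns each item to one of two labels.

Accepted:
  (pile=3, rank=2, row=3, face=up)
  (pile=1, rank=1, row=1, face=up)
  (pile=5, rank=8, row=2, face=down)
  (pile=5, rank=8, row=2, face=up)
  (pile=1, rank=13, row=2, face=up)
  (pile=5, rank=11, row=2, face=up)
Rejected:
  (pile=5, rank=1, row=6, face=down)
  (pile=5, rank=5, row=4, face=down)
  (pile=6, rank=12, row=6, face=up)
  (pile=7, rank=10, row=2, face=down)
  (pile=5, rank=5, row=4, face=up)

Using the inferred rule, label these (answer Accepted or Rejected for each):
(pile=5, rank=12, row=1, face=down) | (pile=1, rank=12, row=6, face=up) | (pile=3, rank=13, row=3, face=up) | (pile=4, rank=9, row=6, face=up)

Accepted, Rejected, Accepted, Rejected

A rule that fits every label: pile ≤ 5 AND row ≤ 3 — true of each 'Accepted' example, false of each 'Rejected' one.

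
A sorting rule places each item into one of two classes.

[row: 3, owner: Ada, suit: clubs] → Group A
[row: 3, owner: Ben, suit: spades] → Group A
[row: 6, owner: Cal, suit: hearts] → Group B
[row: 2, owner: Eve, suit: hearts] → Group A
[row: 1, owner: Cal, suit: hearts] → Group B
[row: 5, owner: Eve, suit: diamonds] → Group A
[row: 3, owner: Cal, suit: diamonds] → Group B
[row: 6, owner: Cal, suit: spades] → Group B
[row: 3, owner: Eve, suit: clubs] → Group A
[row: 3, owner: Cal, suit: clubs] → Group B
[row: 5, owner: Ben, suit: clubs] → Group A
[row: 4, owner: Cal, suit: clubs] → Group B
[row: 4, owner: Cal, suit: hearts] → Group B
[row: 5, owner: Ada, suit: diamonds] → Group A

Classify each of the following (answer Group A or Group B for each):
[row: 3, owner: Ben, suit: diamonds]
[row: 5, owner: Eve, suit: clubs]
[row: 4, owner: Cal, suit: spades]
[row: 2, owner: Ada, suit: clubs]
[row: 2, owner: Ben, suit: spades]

The rule appears to be: owner is not Cal.

Group A, Group A, Group B, Group A, Group A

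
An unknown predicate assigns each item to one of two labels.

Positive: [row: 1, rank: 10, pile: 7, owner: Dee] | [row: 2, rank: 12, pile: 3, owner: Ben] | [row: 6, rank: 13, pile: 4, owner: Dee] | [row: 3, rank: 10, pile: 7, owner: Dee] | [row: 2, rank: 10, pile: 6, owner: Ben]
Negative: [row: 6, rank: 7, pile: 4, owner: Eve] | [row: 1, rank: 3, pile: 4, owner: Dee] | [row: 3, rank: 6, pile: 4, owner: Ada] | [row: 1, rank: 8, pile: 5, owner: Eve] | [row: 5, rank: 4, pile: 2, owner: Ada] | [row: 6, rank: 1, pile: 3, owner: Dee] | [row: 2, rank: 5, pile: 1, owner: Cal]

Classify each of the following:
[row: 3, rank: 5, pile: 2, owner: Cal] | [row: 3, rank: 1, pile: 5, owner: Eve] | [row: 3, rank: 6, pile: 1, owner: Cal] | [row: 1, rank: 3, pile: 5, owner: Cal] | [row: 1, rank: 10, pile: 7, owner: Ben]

Negative, Negative, Negative, Negative, Positive

The pattern is that an item is 'Positive' exactly when: rank ≥ 10.
[row: 3, rank: 5, pile: 2, owner: Cal]: rank = 5, lacks this property → Negative.
[row: 3, rank: 1, pile: 5, owner: Eve]: rank = 1, lacks this property → Negative.
[row: 3, rank: 6, pile: 1, owner: Cal]: rank = 6, lacks this property → Negative.
[row: 1, rank: 3, pile: 5, owner: Cal]: rank = 3, lacks this property → Negative.
[row: 1, rank: 10, pile: 7, owner: Ben]: rank = 10, satisfies this → Positive.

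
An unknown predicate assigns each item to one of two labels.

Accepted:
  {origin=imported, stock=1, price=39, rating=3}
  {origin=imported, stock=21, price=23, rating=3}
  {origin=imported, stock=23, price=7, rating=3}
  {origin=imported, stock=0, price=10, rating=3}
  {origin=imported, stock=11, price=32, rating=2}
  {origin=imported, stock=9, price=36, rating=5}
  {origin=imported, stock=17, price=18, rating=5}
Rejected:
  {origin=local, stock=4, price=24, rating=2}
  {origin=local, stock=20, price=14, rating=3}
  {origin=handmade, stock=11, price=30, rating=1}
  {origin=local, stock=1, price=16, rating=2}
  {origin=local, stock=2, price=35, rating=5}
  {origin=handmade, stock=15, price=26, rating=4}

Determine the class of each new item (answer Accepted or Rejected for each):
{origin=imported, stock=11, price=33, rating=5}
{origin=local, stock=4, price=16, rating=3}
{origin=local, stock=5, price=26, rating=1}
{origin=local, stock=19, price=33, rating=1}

Accepted, Rejected, Rejected, Rejected

'Accepted' ⟺ origin is imported.
{origin=imported, stock=11, price=33, rating=5}: origin is imported — meets the rule, so Accepted. {origin=local, stock=4, price=16, rating=3}: origin is local — does not pass, so Rejected. {origin=local, stock=5, price=26, rating=1}: origin is local — does not pass, so Rejected. {origin=local, stock=19, price=33, rating=1}: origin is local — does not pass, so Rejected.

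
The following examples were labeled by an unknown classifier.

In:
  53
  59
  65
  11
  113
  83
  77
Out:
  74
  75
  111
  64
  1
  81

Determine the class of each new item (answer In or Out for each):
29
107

In, In

One predicate separates the groups cleanly: ≡ 5 (mod 6).
29: 29 mod 6 = 5 — qualifies, so In. 107: 107 mod 6 = 5 — qualifies, so In.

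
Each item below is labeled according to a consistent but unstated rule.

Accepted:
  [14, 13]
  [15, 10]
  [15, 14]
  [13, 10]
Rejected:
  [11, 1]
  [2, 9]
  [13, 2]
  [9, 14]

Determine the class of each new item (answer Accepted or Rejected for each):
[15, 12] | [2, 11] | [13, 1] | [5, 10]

Accepted, Rejected, Rejected, Rejected

Rule: min ≥ 10. This holds for each 'Accepted' example and fails for each 'Rejected' one.
[15, 12]: Accepted (min 12). [2, 11]: Rejected (min 2). [13, 1]: Rejected (min 1). [5, 10]: Rejected (min 5).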